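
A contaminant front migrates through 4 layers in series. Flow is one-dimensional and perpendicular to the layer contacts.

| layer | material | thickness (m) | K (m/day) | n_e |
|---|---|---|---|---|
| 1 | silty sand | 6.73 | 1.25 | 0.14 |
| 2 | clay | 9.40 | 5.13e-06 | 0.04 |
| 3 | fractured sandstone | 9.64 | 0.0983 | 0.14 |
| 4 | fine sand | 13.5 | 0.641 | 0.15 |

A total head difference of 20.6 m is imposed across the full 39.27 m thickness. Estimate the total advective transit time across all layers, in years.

1140

With flow normal to the layers, continuity requires the same specific discharge q through every layer.
Σ(b_i/K_i) = 6.73/1.25 + 9.40/5.13e-06 + 9.64/0.0983 + 13.5/0.641 = 1.832e+06 d.
q = Δh / Σ(b_i/K_i) = 20.6 / 1.832e+06 = 1.124e-05 m/day.
In each layer the seepage velocity is v_i = q/n_i, so the layer transit time is t_i = b_i·n_i / q:
  layer 1 (silty sand): t_1 = 6.73 × 0.14 / 1.124e-05 = 83814 d
  layer 2 (clay): t_2 = 9.40 × 0.04 / 1.124e-05 = 33447 d
  layer 3 (fractured sandstone): t_3 = 9.64 × 0.14 / 1.124e-05 = 1.201e+05 d
  layer 4 (fine sand): t_4 = 13.5 × 0.15 / 1.124e-05 = 1.801e+05 d
Total t = Σ t_i = 4.175e+05 days = 1143 years.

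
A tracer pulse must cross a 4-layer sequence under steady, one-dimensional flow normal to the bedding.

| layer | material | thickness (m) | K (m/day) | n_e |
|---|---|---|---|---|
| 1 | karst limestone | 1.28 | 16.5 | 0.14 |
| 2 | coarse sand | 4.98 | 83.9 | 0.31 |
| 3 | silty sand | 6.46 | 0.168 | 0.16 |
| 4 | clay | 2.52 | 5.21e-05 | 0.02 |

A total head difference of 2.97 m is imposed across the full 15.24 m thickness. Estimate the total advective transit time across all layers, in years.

125

With flow normal to the layers, continuity requires the same specific discharge q through every layer.
Σ(b_i/K_i) = 1.28/16.5 + 4.98/83.9 + 6.46/0.168 + 2.52/5.21e-05 = 48407 d.
q = Δh / Σ(b_i/K_i) = 2.97 / 48407 = 6.135e-05 m/day.
In each layer the seepage velocity is v_i = q/n_i, so the layer transit time is t_i = b_i·n_i / q:
  layer 1 (karst limestone): t_1 = 1.28 × 0.14 / 6.135e-05 = 2921 d
  layer 2 (coarse sand): t_2 = 4.98 × 0.31 / 6.135e-05 = 25162 d
  layer 3 (silty sand): t_3 = 6.46 × 0.16 / 6.135e-05 = 16846 d
  layer 4 (clay): t_4 = 2.52 × 0.02 / 6.135e-05 = 821.5 d
Total t = Σ t_i = 45750 days = 125.3 years.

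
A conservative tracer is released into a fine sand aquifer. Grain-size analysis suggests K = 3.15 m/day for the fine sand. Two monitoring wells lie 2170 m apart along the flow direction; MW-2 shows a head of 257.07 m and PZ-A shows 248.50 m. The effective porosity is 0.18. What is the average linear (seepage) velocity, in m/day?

Hydraulic gradient i = (257.07 − 248.50) / 2170 = 8.57 / 2170 = 0.003949.
Darcy flux q = K · i = 3.150 × 0.003949 = 0.01244 m/day.
Seepage velocity v = q / n_e = 0.01244 / 0.18 = 0.06911 m/day.

0.0691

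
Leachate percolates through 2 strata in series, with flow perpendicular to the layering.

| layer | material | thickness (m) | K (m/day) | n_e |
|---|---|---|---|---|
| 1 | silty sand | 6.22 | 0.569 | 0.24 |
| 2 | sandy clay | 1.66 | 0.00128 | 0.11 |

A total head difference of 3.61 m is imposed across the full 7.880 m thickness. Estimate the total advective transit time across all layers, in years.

1.66

With flow normal to the layers, continuity requires the same specific discharge q through every layer.
Σ(b_i/K_i) = 6.22/0.569 + 1.66/0.00128 = 1308 d.
q = Δh / Σ(b_i/K_i) = 3.61 / 1308 = 0.002760 m/day.
In each layer the seepage velocity is v_i = q/n_i, so the layer transit time is t_i = b_i·n_i / q:
  layer 1 (silty sand): t_1 = 6.22 × 0.24 / 0.002760 = 540.8 d
  layer 2 (sandy clay): t_2 = 1.66 × 0.11 / 0.002760 = 66.15 d
Total t = Σ t_i = 607.0 days = 1.662 years.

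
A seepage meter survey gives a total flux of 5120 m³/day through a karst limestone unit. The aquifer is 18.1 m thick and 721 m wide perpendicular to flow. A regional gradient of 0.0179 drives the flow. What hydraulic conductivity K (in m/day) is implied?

Cross-sectional area A = 721 × 18.1 = 13050 m².
Hydraulic gradient i = 0.0179.
From Q = K·A·i, K = Q / (A·i) = 5120 / (13050 × 0.01790) = 21.92 m/day.

21.9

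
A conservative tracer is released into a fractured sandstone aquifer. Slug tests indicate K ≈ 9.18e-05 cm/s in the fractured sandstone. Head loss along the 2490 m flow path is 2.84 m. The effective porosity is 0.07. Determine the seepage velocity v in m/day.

Convert K: 9.18e-05 cm/s × 864 = 0.07932 m/day.
Hydraulic gradient i = Δh / L = 2.84 / 2490 = 0.001141.
Darcy flux q = K · i = 0.07932 × 0.001141 = 9.046e-05 m/day.
Seepage velocity v = q / n_e = 9.046e-05 / 0.07 = 0.001292 m/day.

0.00129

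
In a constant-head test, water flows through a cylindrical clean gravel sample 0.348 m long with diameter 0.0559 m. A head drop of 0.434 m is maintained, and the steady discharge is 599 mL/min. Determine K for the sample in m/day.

Cross-sectional area A = π·(d/2)² = π × (0.0559/2)² = 0.002454 m².
Convert discharge: 599 mL/min = 9.983e-06 m³/s.
Darcy's law rearranged: K = Q·L / (A·Δh) = 9.983e-06 × 0.348 / (0.002454 × 0.434) = 0.003262 m/s = 281.8 m/day.

282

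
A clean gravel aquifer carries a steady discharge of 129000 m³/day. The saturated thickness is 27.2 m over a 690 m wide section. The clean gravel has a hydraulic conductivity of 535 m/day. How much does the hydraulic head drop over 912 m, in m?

Cross-sectional area A = 690 × 27.2 = 18768 m².
From Q = K·A·i, i = Q / (K·A) = 129000 / (535.0 × 18768) = 0.01285.
Head loss Δh = i · L = 0.01285 × 912 = 11.72 m.

11.7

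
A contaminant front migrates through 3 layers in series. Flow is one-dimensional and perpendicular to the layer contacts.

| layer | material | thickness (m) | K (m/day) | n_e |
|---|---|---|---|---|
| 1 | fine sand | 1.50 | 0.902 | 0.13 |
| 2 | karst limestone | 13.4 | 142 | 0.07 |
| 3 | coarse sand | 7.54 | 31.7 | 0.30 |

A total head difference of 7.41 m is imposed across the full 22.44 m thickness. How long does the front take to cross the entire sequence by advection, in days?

0.914

With flow normal to the layers, continuity requires the same specific discharge q through every layer.
Σ(b_i/K_i) = 1.50/0.902 + 13.4/142 + 7.54/31.7 = 1.995 d.
q = Δh / Σ(b_i/K_i) = 7.41 / 1.995 = 3.714 m/day.
In each layer the seepage velocity is v_i = q/n_i, so the layer transit time is t_i = b_i·n_i / q:
  layer 1 (fine sand): t_1 = 1.50 × 0.13 / 3.714 = 0.05251 d
  layer 2 (karst limestone): t_2 = 13.4 × 0.07 / 3.714 = 0.2526 d
  layer 3 (coarse sand): t_3 = 7.54 × 0.30 / 3.714 = 0.6091 d
Total t = Σ t_i = 0.9141 days.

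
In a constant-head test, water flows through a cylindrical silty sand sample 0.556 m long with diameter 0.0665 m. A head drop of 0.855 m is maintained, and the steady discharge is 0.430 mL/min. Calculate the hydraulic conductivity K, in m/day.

0.116

Cross-sectional area A = π·(d/2)² = π × (0.0665/2)² = 0.003473 m².
Convert discharge: 0.430 mL/min = 7.167e-09 m³/s.
Darcy's law rearranged: K = Q·L / (A·Δh) = 7.167e-09 × 0.556 / (0.003473 × 0.855) = 1.342e-06 m/s = 0.1159 m/day.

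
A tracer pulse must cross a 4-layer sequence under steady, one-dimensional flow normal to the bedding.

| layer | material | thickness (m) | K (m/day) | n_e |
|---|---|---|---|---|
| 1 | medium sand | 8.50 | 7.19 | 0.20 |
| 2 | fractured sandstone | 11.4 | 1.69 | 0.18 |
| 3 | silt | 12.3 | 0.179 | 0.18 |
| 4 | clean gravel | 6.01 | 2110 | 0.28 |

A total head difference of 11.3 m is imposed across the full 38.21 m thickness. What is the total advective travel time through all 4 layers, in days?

51.9

With flow normal to the layers, continuity requires the same specific discharge q through every layer.
Σ(b_i/K_i) = 8.50/7.19 + 11.4/1.69 + 12.3/0.179 + 6.01/2110 = 76.65 d.
q = Δh / Σ(b_i/K_i) = 11.3 / 76.65 = 0.1474 m/day.
In each layer the seepage velocity is v_i = q/n_i, so the layer transit time is t_i = b_i·n_i / q:
  layer 1 (medium sand): t_1 = 8.50 × 0.20 / 0.1474 = 11.53 d
  layer 2 (fractured sandstone): t_2 = 11.4 × 0.18 / 0.1474 = 13.92 d
  layer 3 (silt): t_3 = 12.3 × 0.18 / 0.1474 = 15.02 d
  layer 4 (clean gravel): t_4 = 6.01 × 0.28 / 0.1474 = 11.41 d
Total t = Σ t_i = 51.88 days.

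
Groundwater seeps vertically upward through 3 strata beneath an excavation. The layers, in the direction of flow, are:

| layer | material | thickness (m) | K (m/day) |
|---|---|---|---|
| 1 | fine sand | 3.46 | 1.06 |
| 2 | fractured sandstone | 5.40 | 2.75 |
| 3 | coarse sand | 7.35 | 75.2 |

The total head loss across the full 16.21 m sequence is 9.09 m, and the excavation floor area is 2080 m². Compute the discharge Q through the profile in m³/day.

Flow is perpendicular to layering, so the layers act in series and the equivalent K is the thickness-weighted harmonic mean.
Total thickness L = 3.46 + 5.40 + 7.35 = 16.21 m.
Σ(b_i/K_i) = 3.46/1.06 + 5.40/2.75 + 7.35/75.2 = 5.326 d.
K_eq = L / Σ(b_i/K_i) = 16.21 / 5.326 = 3.044 m/day.
Q = K_eq · A · (Δh/L) = 3.044 × 2080 × (9.09/16.21) = 3550 m³/day.

3550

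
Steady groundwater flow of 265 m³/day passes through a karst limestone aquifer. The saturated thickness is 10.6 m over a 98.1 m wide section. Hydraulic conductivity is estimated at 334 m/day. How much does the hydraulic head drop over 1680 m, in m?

1.28

Cross-sectional area A = 98.1 × 10.6 = 1040 m².
From Q = K·A·i, i = Q / (K·A) = 265 / (334.0 × 1040) = 0.0007630.
Head loss Δh = i · L = 0.0007630 × 1680 = 1.282 m.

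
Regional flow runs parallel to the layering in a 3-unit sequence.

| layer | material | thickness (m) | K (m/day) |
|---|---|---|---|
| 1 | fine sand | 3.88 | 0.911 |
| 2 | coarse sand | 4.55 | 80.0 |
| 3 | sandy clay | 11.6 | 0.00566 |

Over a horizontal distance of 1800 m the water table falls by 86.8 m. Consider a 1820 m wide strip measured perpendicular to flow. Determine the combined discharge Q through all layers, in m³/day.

Flow is parallel to layering, so each bed carries its own Darcy discharge and the transmissivities add.
Σ(K_i·b_i) = 0.911×3.88 + 80.0×4.55 + 0.00566×11.6 = 367.6 m²/day.
Hydraulic gradient i = Δh / L = 86.8 / 1800 = 0.04822.
Q = Σ(K_i·b_i) · W · i = 367.6 × 1820 × 0.04822 = 32262 m³/day.

32300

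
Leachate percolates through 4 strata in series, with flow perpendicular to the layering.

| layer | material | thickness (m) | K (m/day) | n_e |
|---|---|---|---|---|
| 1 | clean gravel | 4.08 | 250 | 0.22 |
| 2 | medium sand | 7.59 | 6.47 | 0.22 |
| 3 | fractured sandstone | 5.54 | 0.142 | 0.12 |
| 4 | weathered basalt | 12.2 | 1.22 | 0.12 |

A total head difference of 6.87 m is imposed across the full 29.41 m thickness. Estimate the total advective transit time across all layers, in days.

34.3

With flow normal to the layers, continuity requires the same specific discharge q through every layer.
Σ(b_i/K_i) = 4.08/250 + 7.59/6.47 + 5.54/0.142 + 12.2/1.22 = 50.20 d.
q = Δh / Σ(b_i/K_i) = 6.87 / 50.20 = 0.1368 m/day.
In each layer the seepage velocity is v_i = q/n_i, so the layer transit time is t_i = b_i·n_i / q:
  layer 1 (clean gravel): t_1 = 4.08 × 0.22 / 0.1368 = 6.559 d
  layer 2 (medium sand): t_2 = 7.59 × 0.22 / 0.1368 = 12.20 d
  layer 3 (fractured sandstone): t_3 = 5.54 × 0.12 / 0.1368 = 4.858 d
  layer 4 (weathered basalt): t_4 = 12.2 × 0.12 / 0.1368 = 10.70 d
Total t = Σ t_i = 34.32 days.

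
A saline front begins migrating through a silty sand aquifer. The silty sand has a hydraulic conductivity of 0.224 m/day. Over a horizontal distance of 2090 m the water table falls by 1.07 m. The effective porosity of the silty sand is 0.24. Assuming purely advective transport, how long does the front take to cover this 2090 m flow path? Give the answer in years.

12000

Hydraulic gradient i = Δh / L = 1.07 / 2090 = 0.0005120.
Darcy flux q = K · i = 0.2240 × 0.0005120 = 0.0001147 m/day.
Seepage velocity v = q / n_e = 0.0001147 / 0.24 = 0.0004778 m/day.
Travel time t = L / v = 2090 / 0.0004778 = 4.374e+06 days = 11975 years.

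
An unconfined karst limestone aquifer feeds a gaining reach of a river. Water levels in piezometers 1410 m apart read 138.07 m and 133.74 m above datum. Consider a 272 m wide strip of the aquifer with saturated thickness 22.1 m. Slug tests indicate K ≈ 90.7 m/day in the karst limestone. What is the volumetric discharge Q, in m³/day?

1670

Cross-sectional area A = 272 × 22.1 = 6011 m².
Hydraulic gradient i = (138.07 − 133.74) / 1410 = 4.33 / 1410 = 0.003071.
Darcy's law: Q = K · A · i = 90.70 × 6011 × 0.003071 = 1674 m³/day.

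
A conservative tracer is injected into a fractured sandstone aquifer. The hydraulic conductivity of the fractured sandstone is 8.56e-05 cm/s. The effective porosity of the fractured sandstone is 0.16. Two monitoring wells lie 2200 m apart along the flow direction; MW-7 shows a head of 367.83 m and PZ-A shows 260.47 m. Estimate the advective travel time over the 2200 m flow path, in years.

267

Convert K: 8.56e-05 cm/s × 864 = 0.07396 m/day.
Hydraulic gradient i = (367.83 − 260.47) / 2200 = 107.36 / 2200 = 0.04880.
Darcy flux q = K · i = 0.07396 × 0.04880 = 0.003609 m/day.
Seepage velocity v = q / n_e = 0.003609 / 0.16 = 0.02256 m/day.
Travel time t = L / v = 2200 / 0.02256 = 97529 days = 267.0 years.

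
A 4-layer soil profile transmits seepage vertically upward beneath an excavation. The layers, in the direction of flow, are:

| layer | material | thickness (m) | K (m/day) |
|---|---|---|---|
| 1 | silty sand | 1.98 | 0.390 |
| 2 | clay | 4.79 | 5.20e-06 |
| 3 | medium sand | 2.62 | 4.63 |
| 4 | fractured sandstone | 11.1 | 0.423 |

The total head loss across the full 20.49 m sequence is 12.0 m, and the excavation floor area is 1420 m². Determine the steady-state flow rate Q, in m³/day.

0.0185

Flow is perpendicular to layering, so the layers act in series and the equivalent K is the thickness-weighted harmonic mean.
Total thickness L = 1.98 + 4.79 + 2.62 + 11.1 = 20.49 m.
Σ(b_i/K_i) = 1.98/0.390 + 4.79/5.20e-06 + 2.62/4.63 + 11.1/0.423 = 9.212e+05 d.
K_eq = L / Σ(b_i/K_i) = 20.49 / 9.212e+05 = 2.224e-05 m/day.
Q = K_eq · A · (Δh/L) = 2.224e-05 × 1420 × (12.0/20.49) = 0.01850 m³/day.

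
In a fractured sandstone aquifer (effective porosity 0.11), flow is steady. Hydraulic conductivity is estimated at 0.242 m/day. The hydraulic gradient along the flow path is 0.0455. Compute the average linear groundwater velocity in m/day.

Hydraulic gradient i = 0.0455.
Darcy flux q = K · i = 0.2420 × 0.04550 = 0.01101 m/day.
Seepage velocity v = q / n_e = 0.01101 / 0.11 = 0.1001 m/day.

0.100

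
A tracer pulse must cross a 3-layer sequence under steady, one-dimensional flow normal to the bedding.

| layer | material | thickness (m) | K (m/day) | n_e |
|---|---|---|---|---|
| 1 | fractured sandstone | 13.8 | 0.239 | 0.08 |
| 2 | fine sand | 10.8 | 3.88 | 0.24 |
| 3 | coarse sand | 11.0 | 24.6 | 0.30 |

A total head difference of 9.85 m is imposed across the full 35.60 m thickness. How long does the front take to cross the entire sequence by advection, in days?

43.3

With flow normal to the layers, continuity requires the same specific discharge q through every layer.
Σ(b_i/K_i) = 13.8/0.239 + 10.8/3.88 + 11.0/24.6 = 60.97 d.
q = Δh / Σ(b_i/K_i) = 9.85 / 60.97 = 0.1616 m/day.
In each layer the seepage velocity is v_i = q/n_i, so the layer transit time is t_i = b_i·n_i / q:
  layer 1 (fractured sandstone): t_1 = 13.8 × 0.08 / 0.1616 = 6.834 d
  layer 2 (fine sand): t_2 = 10.8 × 0.24 / 0.1616 = 16.04 d
  layer 3 (coarse sand): t_3 = 11.0 × 0.30 / 0.1616 = 20.43 d
Total t = Σ t_i = 43.31 days.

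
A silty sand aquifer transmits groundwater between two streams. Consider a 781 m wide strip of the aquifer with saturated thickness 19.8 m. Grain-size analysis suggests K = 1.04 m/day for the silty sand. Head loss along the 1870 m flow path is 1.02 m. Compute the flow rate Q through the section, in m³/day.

8.77

Cross-sectional area A = 781 × 19.8 = 15464 m².
Hydraulic gradient i = Δh / L = 1.02 / 1870 = 0.0005455.
Darcy's law: Q = K · A · i = 1.040 × 15464 × 0.0005455 = 8.772 m³/day.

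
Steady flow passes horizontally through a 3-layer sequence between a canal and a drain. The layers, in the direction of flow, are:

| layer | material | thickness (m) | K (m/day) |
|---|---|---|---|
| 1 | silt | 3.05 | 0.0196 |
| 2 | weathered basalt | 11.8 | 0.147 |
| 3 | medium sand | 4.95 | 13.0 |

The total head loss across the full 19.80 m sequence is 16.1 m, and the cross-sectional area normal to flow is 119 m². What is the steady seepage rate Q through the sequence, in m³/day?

Flow is perpendicular to layering, so the layers act in series and the equivalent K is the thickness-weighted harmonic mean.
Total thickness L = 3.05 + 11.8 + 4.95 = 19.80 m.
Σ(b_i/K_i) = 3.05/0.0196 + 11.8/0.147 + 4.95/13.0 = 236.3 d.
K_eq = L / Σ(b_i/K_i) = 19.80 / 236.3 = 0.08380 m/day.
Q = K_eq · A · (Δh/L) = 0.08380 × 119 × (16.1/19.80) = 8.109 m³/day.

8.11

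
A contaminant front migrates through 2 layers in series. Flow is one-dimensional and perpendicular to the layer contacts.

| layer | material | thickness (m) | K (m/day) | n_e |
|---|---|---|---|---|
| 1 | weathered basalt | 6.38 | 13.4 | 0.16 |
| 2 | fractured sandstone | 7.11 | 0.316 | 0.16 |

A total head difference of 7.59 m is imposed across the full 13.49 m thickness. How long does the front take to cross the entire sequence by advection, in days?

With flow normal to the layers, continuity requires the same specific discharge q through every layer.
Σ(b_i/K_i) = 6.38/13.4 + 7.11/0.316 = 22.98 d.
q = Δh / Σ(b_i/K_i) = 7.59 / 22.98 = 0.3303 m/day.
In each layer the seepage velocity is v_i = q/n_i, so the layer transit time is t_i = b_i·n_i / q:
  layer 1 (weathered basalt): t_1 = 6.38 × 0.16 / 0.3303 = 3.090 d
  layer 2 (fractured sandstone): t_2 = 7.11 × 0.16 / 0.3303 = 3.444 d
Total t = Σ t_i = 6.534 days.

6.53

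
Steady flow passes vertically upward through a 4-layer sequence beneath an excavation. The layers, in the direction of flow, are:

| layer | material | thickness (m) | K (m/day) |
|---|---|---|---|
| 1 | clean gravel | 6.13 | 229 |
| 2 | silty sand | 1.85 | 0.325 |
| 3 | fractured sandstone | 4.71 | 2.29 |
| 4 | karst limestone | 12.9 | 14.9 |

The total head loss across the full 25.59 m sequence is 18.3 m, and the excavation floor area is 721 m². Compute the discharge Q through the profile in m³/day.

1530

Flow is perpendicular to layering, so the layers act in series and the equivalent K is the thickness-weighted harmonic mean.
Total thickness L = 6.13 + 1.85 + 4.71 + 12.9 = 25.59 m.
Σ(b_i/K_i) = 6.13/229 + 1.85/0.325 + 4.71/2.29 + 12.9/14.9 = 8.642 d.
K_eq = L / Σ(b_i/K_i) = 25.59 / 8.642 = 2.961 m/day.
Q = K_eq · A · (Δh/L) = 2.961 × 721 × (18.3/25.59) = 1527 m³/day.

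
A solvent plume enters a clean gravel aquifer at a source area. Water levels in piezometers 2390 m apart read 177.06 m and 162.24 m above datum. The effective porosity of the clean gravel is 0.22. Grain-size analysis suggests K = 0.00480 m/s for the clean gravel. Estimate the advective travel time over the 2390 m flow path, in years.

Convert K: 0.00480 m/s × 86400 = 414.7 m/day.
Hydraulic gradient i = (177.06 − 162.24) / 2390 = 14.82 / 2390 = 0.006201.
Darcy flux q = K · i = 414.7 × 0.006201 = 2.572 m/day.
Seepage velocity v = q / n_e = 2.572 / 0.22 = 11.69 m/day.
Travel time t = L / v = 2390 / 11.69 = 204.5 days = 0.5598 years.

0.560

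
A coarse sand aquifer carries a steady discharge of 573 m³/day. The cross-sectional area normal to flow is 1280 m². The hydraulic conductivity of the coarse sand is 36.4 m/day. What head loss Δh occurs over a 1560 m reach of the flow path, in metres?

From Q = K·A·i, i = Q / (K·A) = 573 / (36.40 × 1280) = 0.01230.
Head loss Δh = i · L = 0.01230 × 1560 = 19.19 m.

19.2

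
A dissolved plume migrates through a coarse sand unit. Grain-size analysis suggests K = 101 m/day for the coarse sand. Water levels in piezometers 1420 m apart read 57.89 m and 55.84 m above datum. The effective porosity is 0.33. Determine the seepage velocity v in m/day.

0.442

Hydraulic gradient i = (57.89 − 55.84) / 1420 = 2.05 / 1420 = 0.001444.
Darcy flux q = K · i = 101.0 × 0.001444 = 0.1458 m/day.
Seepage velocity v = q / n_e = 0.1458 / 0.33 = 0.4418 m/day.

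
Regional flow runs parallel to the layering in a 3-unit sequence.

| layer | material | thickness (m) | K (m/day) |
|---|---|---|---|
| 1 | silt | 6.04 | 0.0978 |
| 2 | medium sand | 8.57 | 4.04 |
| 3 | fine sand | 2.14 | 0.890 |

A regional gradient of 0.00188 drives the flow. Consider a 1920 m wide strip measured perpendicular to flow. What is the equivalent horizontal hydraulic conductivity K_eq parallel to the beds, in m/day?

2.22

Flow is parallel to layering, so each bed carries its own Darcy discharge and the transmissivities add.
Σ(K_i·b_i) = 0.0978×6.04 + 4.04×8.57 + 0.890×2.14 = 37.12 m²/day.
Total thickness b = 16.75 m, so K_eq = Σ(K_i·b_i)/b = 2.216 m/day.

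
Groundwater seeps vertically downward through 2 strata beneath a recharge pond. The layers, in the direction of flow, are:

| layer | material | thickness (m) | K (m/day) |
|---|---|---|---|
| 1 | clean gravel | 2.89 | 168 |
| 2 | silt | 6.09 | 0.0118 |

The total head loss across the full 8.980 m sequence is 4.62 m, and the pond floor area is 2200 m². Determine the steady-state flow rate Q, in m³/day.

Flow is perpendicular to layering, so the layers act in series and the equivalent K is the thickness-weighted harmonic mean.
Total thickness L = 2.89 + 6.09 = 8.980 m.
Σ(b_i/K_i) = 2.89/168 + 6.09/0.0118 = 516.1 d.
K_eq = L / Σ(b_i/K_i) = 8.980 / 516.1 = 0.01740 m/day.
Q = K_eq · A · (Δh/L) = 0.01740 × 2200 × (4.62/8.980) = 19.69 m³/day.

19.7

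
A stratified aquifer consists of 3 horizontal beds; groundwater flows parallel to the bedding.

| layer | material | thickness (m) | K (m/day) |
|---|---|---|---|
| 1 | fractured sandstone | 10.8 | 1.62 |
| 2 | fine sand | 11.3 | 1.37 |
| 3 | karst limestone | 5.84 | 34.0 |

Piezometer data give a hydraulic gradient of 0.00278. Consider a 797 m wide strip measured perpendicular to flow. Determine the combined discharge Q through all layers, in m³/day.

Flow is parallel to layering, so each bed carries its own Darcy discharge and the transmissivities add.
Σ(K_i·b_i) = 1.62×10.8 + 1.37×11.3 + 34.0×5.84 = 231.5 m²/day.
Hydraulic gradient i = 0.00278.
Q = Σ(K_i·b_i) · W · i = 231.5 × 797 × 0.002780 = 513.0 m³/day.

513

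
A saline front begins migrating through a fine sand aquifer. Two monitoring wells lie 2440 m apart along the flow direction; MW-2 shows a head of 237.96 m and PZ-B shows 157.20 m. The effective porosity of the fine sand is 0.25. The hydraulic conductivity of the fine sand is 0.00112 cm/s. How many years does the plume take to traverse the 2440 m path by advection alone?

52.1

Convert K: 0.00112 cm/s × 864 = 0.9677 m/day.
Hydraulic gradient i = (237.96 − 157.20) / 2440 = 80.76 / 2440 = 0.03310.
Darcy flux q = K · i = 0.9677 × 0.03310 = 0.03203 m/day.
Seepage velocity v = q / n_e = 0.03203 / 0.25 = 0.1281 m/day.
Travel time t = L / v = 2440 / 0.1281 = 19045 days = 52.14 years.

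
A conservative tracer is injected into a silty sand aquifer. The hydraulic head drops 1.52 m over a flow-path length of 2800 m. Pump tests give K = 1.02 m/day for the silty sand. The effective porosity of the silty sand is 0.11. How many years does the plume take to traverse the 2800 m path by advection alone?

1520

Hydraulic gradient i = Δh / L = 1.52 / 2800 = 0.0005429.
Darcy flux q = K · i = 1.020 × 0.0005429 = 0.0005537 m/day.
Seepage velocity v = q / n_e = 0.0005537 / 0.11 = 0.005034 m/day.
Travel time t = L / v = 2800 / 0.005034 = 5.562e+05 days = 1523 years.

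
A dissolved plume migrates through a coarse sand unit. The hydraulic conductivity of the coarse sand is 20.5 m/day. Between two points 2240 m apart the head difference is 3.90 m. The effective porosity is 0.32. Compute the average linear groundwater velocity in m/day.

Hydraulic gradient i = Δh / L = 3.90 / 2240 = 0.001741.
Darcy flux q = K · i = 20.50 × 0.001741 = 0.03569 m/day.
Seepage velocity v = q / n_e = 0.03569 / 0.32 = 0.1115 m/day.

0.112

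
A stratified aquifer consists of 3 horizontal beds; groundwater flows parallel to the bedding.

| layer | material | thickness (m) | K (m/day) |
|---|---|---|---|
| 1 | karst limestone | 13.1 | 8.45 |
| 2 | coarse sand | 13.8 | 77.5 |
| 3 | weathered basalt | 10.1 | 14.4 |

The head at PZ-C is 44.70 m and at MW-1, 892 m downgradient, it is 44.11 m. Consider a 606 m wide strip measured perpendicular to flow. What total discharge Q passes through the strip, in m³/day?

531

Flow is parallel to layering, so each bed carries its own Darcy discharge and the transmissivities add.
Σ(K_i·b_i) = 8.45×13.1 + 77.5×13.8 + 14.4×10.1 = 1326 m²/day.
Hydraulic gradient i = (44.70 − 44.11) / 892 = 0.59 / 892 = 0.0006614.
Q = Σ(K_i·b_i) · W · i = 1326 × 606 × 0.0006614 = 531.4 m³/day.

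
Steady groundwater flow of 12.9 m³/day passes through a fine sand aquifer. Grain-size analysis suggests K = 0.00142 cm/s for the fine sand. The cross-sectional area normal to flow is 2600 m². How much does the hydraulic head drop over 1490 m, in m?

6.03

Convert K: 0.00142 cm/s × 864 = 1.227 m/day.
From Q = K·A·i, i = Q / (K·A) = 12.9 / (1.227 × 2600) = 0.004044.
Head loss Δh = i · L = 0.004044 × 1490 = 6.026 m.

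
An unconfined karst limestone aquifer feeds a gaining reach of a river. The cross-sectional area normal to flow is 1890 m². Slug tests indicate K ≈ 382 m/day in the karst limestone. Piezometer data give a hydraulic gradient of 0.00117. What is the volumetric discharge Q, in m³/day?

845

Hydraulic gradient i = 0.00117.
Darcy's law: Q = K · A · i = 382.0 × 1890 × 0.001170 = 844.7 m³/day.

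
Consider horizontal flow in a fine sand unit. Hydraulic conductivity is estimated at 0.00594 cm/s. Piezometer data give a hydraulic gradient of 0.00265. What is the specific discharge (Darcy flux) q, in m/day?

0.0136

Convert K: 0.00594 cm/s × 864 = 5.132 m/day.
Hydraulic gradient i = 0.00265.
Specific discharge q = K · i = 5.132 × 0.002650 = 0.01360 m/day.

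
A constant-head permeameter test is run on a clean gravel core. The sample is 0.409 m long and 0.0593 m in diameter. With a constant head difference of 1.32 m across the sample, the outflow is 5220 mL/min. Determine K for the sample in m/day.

843

Cross-sectional area A = π·(d/2)² = π × (0.0593/2)² = 0.002762 m².
Convert discharge: 5220 mL/min = 8.700e-05 m³/s.
Darcy's law rearranged: K = Q·L / (A·Δh) = 8.700e-05 × 0.409 / (0.002762 × 1.32) = 0.009760 m/s = 843.3 m/day.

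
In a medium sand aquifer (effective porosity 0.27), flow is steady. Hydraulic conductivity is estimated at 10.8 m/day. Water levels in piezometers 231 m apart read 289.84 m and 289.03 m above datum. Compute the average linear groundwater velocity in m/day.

0.140

Hydraulic gradient i = (289.84 − 289.03) / 231 = 0.81 / 231 = 0.003506.
Darcy flux q = K · i = 10.80 × 0.003506 = 0.03787 m/day.
Seepage velocity v = q / n_e = 0.03787 / 0.27 = 0.1403 m/day.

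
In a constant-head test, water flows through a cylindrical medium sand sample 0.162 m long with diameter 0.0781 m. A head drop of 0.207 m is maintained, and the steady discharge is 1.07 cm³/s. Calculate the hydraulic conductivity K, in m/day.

15.1

Cross-sectional area A = π·(d/2)² = π × (0.0781/2)² = 0.004791 m².
Convert discharge: 1.07 cm³/s = 1.070e-06 m³/s.
Darcy's law rearranged: K = Q·L / (A·Δh) = 1.070e-06 × 0.162 / (0.004791 × 0.207) = 0.0001748 m/s = 15.10 m/day.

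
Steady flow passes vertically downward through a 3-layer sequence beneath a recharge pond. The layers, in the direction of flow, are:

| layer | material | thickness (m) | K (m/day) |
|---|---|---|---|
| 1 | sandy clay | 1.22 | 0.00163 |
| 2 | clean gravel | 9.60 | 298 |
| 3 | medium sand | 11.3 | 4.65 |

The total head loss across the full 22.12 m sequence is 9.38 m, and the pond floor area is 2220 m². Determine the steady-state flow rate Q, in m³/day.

Flow is perpendicular to layering, so the layers act in series and the equivalent K is the thickness-weighted harmonic mean.
Total thickness L = 1.22 + 9.60 + 11.3 = 22.12 m.
Σ(b_i/K_i) = 1.22/0.00163 + 9.60/298 + 11.3/4.65 = 750.9 d.
K_eq = L / Σ(b_i/K_i) = 22.12 / 750.9 = 0.02946 m/day.
Q = K_eq · A · (Δh/L) = 0.02946 × 2220 × (9.38/22.12) = 27.73 m³/day.

27.7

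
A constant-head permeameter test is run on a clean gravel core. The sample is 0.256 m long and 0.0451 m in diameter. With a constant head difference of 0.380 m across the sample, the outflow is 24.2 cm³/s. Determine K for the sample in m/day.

Cross-sectional area A = π·(d/2)² = π × (0.0451/2)² = 0.001598 m².
Convert discharge: 24.2 cm³/s = 2.420e-05 m³/s.
Darcy's law rearranged: K = Q·L / (A·Δh) = 2.420e-05 × 0.256 / (0.001598 × 0.380) = 0.01021 m/s = 881.7 m/day.

882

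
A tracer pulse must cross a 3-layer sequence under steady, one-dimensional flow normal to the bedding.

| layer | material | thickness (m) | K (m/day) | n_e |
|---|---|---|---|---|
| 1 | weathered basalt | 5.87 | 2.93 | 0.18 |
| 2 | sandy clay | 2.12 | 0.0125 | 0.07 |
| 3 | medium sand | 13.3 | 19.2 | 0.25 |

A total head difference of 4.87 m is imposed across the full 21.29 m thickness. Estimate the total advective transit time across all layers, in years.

With flow normal to the layers, continuity requires the same specific discharge q through every layer.
Σ(b_i/K_i) = 5.87/2.93 + 2.12/0.0125 + 13.3/19.2 = 172.3 d.
q = Δh / Σ(b_i/K_i) = 4.87 / 172.3 = 0.02827 m/day.
In each layer the seepage velocity is v_i = q/n_i, so the layer transit time is t_i = b_i·n_i / q:
  layer 1 (weathered basalt): t_1 = 5.87 × 0.18 / 0.02827 = 37.38 d
  layer 2 (sandy clay): t_2 = 2.12 × 0.07 / 0.02827 = 5.250 d
  layer 3 (medium sand): t_3 = 13.3 × 0.25 / 0.02827 = 117.6 d
Total t = Σ t_i = 160.3 days = 0.4388 years.

0.439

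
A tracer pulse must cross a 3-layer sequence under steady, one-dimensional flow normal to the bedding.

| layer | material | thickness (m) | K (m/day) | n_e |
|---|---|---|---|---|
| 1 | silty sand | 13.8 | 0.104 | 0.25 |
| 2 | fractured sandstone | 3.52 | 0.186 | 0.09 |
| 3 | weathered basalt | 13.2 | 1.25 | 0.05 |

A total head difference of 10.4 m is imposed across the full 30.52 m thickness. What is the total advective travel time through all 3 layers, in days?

With flow normal to the layers, continuity requires the same specific discharge q through every layer.
Σ(b_i/K_i) = 13.8/0.104 + 3.52/0.186 + 13.2/1.25 = 162.2 d.
q = Δh / Σ(b_i/K_i) = 10.4 / 162.2 = 0.06413 m/day.
In each layer the seepage velocity is v_i = q/n_i, so the layer transit time is t_i = b_i·n_i / q:
  layer 1 (silty sand): t_1 = 13.8 × 0.25 / 0.06413 = 53.80 d
  layer 2 (fractured sandstone): t_2 = 3.52 × 0.09 / 0.06413 = 4.940 d
  layer 3 (weathered basalt): t_3 = 13.2 × 0.05 / 0.06413 = 10.29 d
Total t = Σ t_i = 69.03 days.

69.0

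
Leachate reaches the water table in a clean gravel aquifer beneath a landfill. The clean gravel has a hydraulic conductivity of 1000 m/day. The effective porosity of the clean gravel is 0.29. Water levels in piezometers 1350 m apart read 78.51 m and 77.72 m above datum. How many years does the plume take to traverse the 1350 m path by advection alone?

Hydraulic gradient i = (78.51 − 77.72) / 1350 = 0.79 / 1350 = 0.0005852.
Darcy flux q = K · i = 1000 × 0.0005852 = 0.5852 m/day.
Seepage velocity v = q / n_e = 0.5852 / 0.29 = 2.018 m/day.
Travel time t = L / v = 1350 / 2.018 = 669.0 days = 1.832 years.

1.83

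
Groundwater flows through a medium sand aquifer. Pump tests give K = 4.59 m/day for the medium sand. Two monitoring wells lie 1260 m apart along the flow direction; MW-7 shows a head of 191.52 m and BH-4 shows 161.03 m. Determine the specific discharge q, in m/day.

Hydraulic gradient i = (191.52 − 161.03) / 1260 = 30.49 / 1260 = 0.02420.
Specific discharge q = K · i = 4.590 × 0.02420 = 0.1111 m/day.

0.111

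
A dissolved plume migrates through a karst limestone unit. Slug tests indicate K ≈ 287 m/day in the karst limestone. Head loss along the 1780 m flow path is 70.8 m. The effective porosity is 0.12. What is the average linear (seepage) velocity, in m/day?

95.1

Hydraulic gradient i = Δh / L = 70.8 / 1780 = 0.03978.
Darcy flux q = K · i = 287.0 × 0.03978 = 11.42 m/day.
Seepage velocity v = q / n_e = 11.42 / 0.12 = 95.13 m/day.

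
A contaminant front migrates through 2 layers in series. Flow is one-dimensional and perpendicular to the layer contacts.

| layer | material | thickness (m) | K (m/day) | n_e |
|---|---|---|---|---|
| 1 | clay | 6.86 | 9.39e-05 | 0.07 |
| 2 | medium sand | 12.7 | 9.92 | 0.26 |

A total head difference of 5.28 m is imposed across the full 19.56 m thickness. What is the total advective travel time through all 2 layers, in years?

With flow normal to the layers, continuity requires the same specific discharge q through every layer.
Σ(b_i/K_i) = 6.86/9.39e-05 + 12.7/9.92 = 73058 d.
q = Δh / Σ(b_i/K_i) = 5.28 / 73058 = 7.227e-05 m/day.
In each layer the seepage velocity is v_i = q/n_i, so the layer transit time is t_i = b_i·n_i / q:
  layer 1 (clay): t_1 = 6.86 × 0.07 / 7.227e-05 = 6644 d
  layer 2 (medium sand): t_2 = 12.7 × 0.26 / 7.227e-05 = 45689 d
Total t = Σ t_i = 52333 days = 143.3 years.

143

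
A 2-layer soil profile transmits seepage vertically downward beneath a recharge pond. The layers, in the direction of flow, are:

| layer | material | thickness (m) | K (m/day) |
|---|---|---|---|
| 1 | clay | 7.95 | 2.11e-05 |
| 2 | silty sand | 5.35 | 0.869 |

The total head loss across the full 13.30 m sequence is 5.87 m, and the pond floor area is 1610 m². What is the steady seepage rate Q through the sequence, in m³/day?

Flow is perpendicular to layering, so the layers act in series and the equivalent K is the thickness-weighted harmonic mean.
Total thickness L = 7.95 + 5.35 = 13.30 m.
Σ(b_i/K_i) = 7.95/2.11e-05 + 5.35/0.869 = 3.768e+05 d.
K_eq = L / Σ(b_i/K_i) = 13.30 / 3.768e+05 = 3.530e-05 m/day.
Q = K_eq · A · (Δh/L) = 3.530e-05 × 1610 × (5.87/13.30) = 0.02508 m³/day.

0.0251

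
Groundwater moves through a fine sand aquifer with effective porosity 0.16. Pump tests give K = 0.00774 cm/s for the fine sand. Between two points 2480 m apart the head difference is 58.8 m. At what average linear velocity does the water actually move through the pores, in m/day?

0.991

Convert K: 0.00774 cm/s × 864 = 6.687 m/day.
Hydraulic gradient i = Δh / L = 58.8 / 2480 = 0.02371.
Darcy flux q = K · i = 6.687 × 0.02371 = 0.1586 m/day.
Seepage velocity v = q / n_e = 0.1586 / 0.16 = 0.9910 m/day.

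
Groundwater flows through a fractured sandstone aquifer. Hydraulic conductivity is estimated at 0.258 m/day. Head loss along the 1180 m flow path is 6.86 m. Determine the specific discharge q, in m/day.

Hydraulic gradient i = Δh / L = 6.86 / 1180 = 0.005814.
Specific discharge q = K · i = 0.2580 × 0.005814 = 0.001500 m/day.

0.00150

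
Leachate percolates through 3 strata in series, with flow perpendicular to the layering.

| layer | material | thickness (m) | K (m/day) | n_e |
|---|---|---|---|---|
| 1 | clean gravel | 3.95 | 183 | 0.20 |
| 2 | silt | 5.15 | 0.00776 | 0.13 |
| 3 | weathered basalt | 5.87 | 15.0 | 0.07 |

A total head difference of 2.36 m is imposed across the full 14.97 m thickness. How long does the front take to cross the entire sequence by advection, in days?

With flow normal to the layers, continuity requires the same specific discharge q through every layer.
Σ(b_i/K_i) = 3.95/183 + 5.15/0.00776 + 5.87/15.0 = 664.1 d.
q = Δh / Σ(b_i/K_i) = 2.36 / 664.1 = 0.003554 m/day.
In each layer the seepage velocity is v_i = q/n_i, so the layer transit time is t_i = b_i·n_i / q:
  layer 1 (clean gravel): t_1 = 3.95 × 0.20 / 0.003554 = 222.3 d
  layer 2 (silt): t_2 = 5.15 × 0.13 / 0.003554 = 188.4 d
  layer 3 (weathered basalt): t_3 = 5.87 × 0.07 / 0.003554 = 115.6 d
Total t = Σ t_i = 526.3 days.

526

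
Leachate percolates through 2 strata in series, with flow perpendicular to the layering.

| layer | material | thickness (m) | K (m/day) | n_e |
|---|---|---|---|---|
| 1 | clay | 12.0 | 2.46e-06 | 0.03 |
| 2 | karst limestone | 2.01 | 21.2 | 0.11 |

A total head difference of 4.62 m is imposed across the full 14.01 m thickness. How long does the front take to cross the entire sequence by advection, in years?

With flow normal to the layers, continuity requires the same specific discharge q through every layer.
Σ(b_i/K_i) = 12.0/2.46e-06 + 2.01/21.2 = 4.878e+06 d.
q = Δh / Σ(b_i/K_i) = 4.62 / 4.878e+06 = 9.471e-07 m/day.
In each layer the seepage velocity is v_i = q/n_i, so the layer transit time is t_i = b_i·n_i / q:
  layer 1 (clay): t_1 = 12.0 × 0.03 / 9.471e-07 = 3.801e+05 d
  layer 2 (karst limestone): t_2 = 2.01 × 0.11 / 9.471e-07 = 2.334e+05 d
Total t = Σ t_i = 6.136e+05 days = 1680 years.

1680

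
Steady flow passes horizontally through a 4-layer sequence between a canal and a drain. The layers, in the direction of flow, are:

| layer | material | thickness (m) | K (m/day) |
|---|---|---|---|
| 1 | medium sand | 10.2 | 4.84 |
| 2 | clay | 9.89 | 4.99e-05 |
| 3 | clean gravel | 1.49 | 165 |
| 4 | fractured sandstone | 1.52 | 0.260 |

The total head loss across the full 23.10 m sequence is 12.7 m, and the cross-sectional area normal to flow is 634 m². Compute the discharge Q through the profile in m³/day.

Flow is perpendicular to layering, so the layers act in series and the equivalent K is the thickness-weighted harmonic mean.
Total thickness L = 10.2 + 9.89 + 1.49 + 1.52 = 23.10 m.
Σ(b_i/K_i) = 10.2/4.84 + 9.89/4.99e-05 + 1.49/165 + 1.52/0.260 = 1.982e+05 d.
K_eq = L / Σ(b_i/K_i) = 23.10 / 1.982e+05 = 0.0001165 m/day.
Q = K_eq · A · (Δh/L) = 0.0001165 × 634 × (12.7/23.10) = 0.04062 m³/day.

0.0406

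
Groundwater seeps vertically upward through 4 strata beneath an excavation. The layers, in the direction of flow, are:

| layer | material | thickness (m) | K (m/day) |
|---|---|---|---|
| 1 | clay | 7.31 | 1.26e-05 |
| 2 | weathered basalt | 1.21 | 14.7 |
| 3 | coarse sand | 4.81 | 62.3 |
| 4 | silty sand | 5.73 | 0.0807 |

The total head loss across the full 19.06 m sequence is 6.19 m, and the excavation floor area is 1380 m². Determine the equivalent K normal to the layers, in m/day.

Flow is perpendicular to layering, so the layers act in series and the equivalent K is the thickness-weighted harmonic mean.
Total thickness L = 7.31 + 1.21 + 4.81 + 5.73 = 19.06 m.
Σ(b_i/K_i) = 7.31/1.26e-05 + 1.21/14.7 + 4.81/62.3 + 5.73/0.0807 = 5.802e+05 d.
K_eq = L / Σ(b_i/K_i) = 19.06 / 5.802e+05 = 3.285e-05 m/day.

3.28e-05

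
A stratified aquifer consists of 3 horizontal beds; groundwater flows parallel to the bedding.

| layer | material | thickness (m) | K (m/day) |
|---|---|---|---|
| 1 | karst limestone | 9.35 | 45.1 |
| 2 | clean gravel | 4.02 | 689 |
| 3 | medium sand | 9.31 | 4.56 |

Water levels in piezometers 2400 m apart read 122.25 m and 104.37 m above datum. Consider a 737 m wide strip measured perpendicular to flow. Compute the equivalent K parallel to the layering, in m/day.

Flow is parallel to layering, so each bed carries its own Darcy discharge and the transmissivities add.
Σ(K_i·b_i) = 45.1×9.35 + 689×4.02 + 4.56×9.31 = 3234 m²/day.
Total thickness b = 22.68 m, so K_eq = Σ(K_i·b_i)/b = 142.6 m/day.

143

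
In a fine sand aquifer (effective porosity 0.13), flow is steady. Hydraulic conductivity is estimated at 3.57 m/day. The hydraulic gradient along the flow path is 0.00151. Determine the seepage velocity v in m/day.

0.0415

Hydraulic gradient i = 0.00151.
Darcy flux q = K · i = 3.570 × 0.001510 = 0.005391 m/day.
Seepage velocity v = q / n_e = 0.005391 / 0.13 = 0.04147 m/day.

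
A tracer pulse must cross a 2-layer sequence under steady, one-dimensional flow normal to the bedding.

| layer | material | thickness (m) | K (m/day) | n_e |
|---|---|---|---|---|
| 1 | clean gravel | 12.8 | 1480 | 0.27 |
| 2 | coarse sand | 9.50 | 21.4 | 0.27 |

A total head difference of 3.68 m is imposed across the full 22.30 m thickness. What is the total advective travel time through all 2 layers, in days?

0.740

With flow normal to the layers, continuity requires the same specific discharge q through every layer.
Σ(b_i/K_i) = 12.8/1480 + 9.50/21.4 = 0.4526 d.
q = Δh / Σ(b_i/K_i) = 3.68 / 0.4526 = 8.131 m/day.
In each layer the seepage velocity is v_i = q/n_i, so the layer transit time is t_i = b_i·n_i / q:
  layer 1 (clean gravel): t_1 = 12.8 × 0.27 / 8.131 = 0.4250 d
  layer 2 (coarse sand): t_2 = 9.50 × 0.27 / 8.131 = 0.3154 d
Total t = Σ t_i = 0.7405 days.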